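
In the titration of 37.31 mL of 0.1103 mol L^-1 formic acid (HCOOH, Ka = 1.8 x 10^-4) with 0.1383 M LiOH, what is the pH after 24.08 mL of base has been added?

Initial n(HCOOH) = 0.1103 x 0.03731 = 0.004115 mol.
n(LiOH) added = 0.1383 x 0.02408 = 0.003330 mol, converting that many moles of HCOOH to HCOO-.
Remaining n(HCOOH) = 0.0007850 mol; n(HCOO-) = 0.003330 mol.
By Henderson-Hasselbalch, pH = pKa + log([A^-]/[HA]) = 3.74 + log(0.003330/0.0007850) = 3.74 + (+0.63) = 4.37.

4.37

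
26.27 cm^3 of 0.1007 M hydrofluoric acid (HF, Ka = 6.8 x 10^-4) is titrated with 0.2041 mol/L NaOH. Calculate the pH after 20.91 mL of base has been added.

12.54

n(acid) = 0.1007 x 0.02627 = 0.002645 mol; n(NaOH) added = 0.2041 x 0.02091 = 0.004268 mol.
Base is in excess by 0.004268 - 0.002645 = 0.001622 mol in a total volume of 0.04718 L.
[OH^-] = 0.001622/0.04718 = 0.03439 M, so pOH = 1.46 and pH = 14.00 - 1.46 = 12.54.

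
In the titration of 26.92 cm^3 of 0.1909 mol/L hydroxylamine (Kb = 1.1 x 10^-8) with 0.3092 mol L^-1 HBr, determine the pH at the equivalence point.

3.48

n(NH2OH) = 0.1909 x 0.02692 = 0.005139 mol; V(HBr) at equivalence = 0.005139/0.3092 = 0.01662 L.
At equivalence the base is fully converted to NH3OH+; total volume = 0.04354 L, so [NH3OH+] = 0.005139/0.04354 = 0.1180 M.
Ka(NH3OH+) = Kw/Kb = 1.0e-14 / 1.1 x 10^-8 = 9.09e-7.
[H^+] = sqrt(Ka x [NH3OH+]) = sqrt(9.09e-7 x 0.1180) = 0.000328 M.
pH = -log(0.000328) = 3.48.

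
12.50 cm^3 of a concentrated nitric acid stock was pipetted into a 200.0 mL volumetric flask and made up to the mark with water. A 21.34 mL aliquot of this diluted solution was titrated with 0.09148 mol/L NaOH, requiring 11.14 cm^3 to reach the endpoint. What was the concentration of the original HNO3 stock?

n(NaOH) = 0.09148 x 0.01114 = 0.001019 mol.
n(HNO3) in the aliquot = 0.001019 mol.
[diluted HNO3] = 0.001019 / 0.02134 = 0.04775 M.
Dilution factor = 200.0/12.50 = 16.00, so [stock] = 0.04775 x 16.00 = 0.764 M.

0.764 M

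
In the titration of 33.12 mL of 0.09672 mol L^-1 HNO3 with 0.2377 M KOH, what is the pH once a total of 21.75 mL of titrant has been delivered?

n(acid) = 0.09672 x 0.03312 = 0.003203 mol; n(KOH) added = 0.2377 x 0.02175 = 0.005170 mol.
Base is in excess by 0.005170 - 0.003203 = 0.001967 mol in a total volume of 0.05487 L.
[OH^-] = 0.001967/0.05487 = 0.03584 M, so pOH = 1.45 and pH = 14.00 - 1.45 = 12.55.

12.55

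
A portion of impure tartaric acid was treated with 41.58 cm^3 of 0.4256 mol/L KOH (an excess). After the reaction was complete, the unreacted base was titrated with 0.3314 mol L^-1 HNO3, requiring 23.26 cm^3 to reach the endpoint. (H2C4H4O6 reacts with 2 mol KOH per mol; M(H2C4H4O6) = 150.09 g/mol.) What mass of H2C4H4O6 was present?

0.750 g

Total n(KOH) added = 0.4256 x 0.04158 = 0.01770 mol.
n(HNO3) used = 0.3314 x 0.02326 = 0.007708 mol, which equals the excess n(KOH).
So n(KOH) consumed by the sample = 0.01770 - 0.007708 = 0.009988 mol.
n(H2C4H4O6) = 0.009988 / 2 = 0.004994 mol.
mass = 0.004994 mol x 150.09 g/mol = 0.750 g.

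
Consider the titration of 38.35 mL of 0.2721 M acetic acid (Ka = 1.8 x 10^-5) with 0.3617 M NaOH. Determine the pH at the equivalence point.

8.97

n(CH3COOH) = 0.2721 x 0.03835 = 0.01044 mol; V(NaOH) at equivalence = 0.01044/0.3617 = 0.02885 L.
At equivalence all the acid is converted to CH3COO-; total volume = 0.03835 + 0.02885 = 0.06720 L, so [CH3COO-] = 0.01044/0.06720 = 0.1553 M.
Kb = Kw/Ka = 1.0e-14 / 1.8 x 10^-5 = 5.56e-10.
[OH^-] = sqrt(Kb x [CH3COO-]) = sqrt(5.56e-10 x 0.1553) = 9.29e-6 M.
pOH = 5.03, so pH = 14.00 - 5.03 = 8.97.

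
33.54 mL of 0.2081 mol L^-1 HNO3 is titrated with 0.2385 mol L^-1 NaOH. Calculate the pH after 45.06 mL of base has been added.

12.68

n(acid) = 0.2081 x 0.03354 = 0.006980 mol; n(NaOH) added = 0.2385 x 0.04506 = 0.01075 mol.
Base is in excess by 0.01075 - 0.006980 = 0.003767 mol in a total volume of 0.07860 L.
[OH^-] = 0.003767/0.07860 = 0.04793 M, so pOH = 1.32 and pH = 14.00 - 1.32 = 12.68.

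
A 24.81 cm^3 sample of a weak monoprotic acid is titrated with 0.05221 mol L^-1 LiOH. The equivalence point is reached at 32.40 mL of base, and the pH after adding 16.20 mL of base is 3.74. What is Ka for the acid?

1.8 x 10^-4

16.20 mL is half of the equivalence volume, so this is the half-equivalence point where [HA] = [A^-].
At half-equivalence pH = pKa, so pKa = 3.74.
Ka = 10^(-3.74) = 1.8 x 10^-4.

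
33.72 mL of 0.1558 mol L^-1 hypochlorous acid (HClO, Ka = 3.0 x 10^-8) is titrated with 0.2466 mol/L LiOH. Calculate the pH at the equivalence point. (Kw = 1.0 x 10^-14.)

10.25

n(HClO) = 0.1558 x 0.03372 = 0.005254 mol; V(LiOH) at equivalence = 0.005254/0.2466 = 0.02130 L.
At equivalence all the acid is converted to ClO-; total volume = 0.03372 + 0.02130 = 0.05502 L, so [ClO-] = 0.005254/0.05502 = 0.09548 M.
Kb = Kw/Ka = 1.0e-14 / 3.0 x 10^-8 = 3.33e-7.
[OH^-] = sqrt(Kb x [ClO-]) = sqrt(3.33e-7 x 0.09548) = 0.000178 M.
pOH = 3.75, so pH = 14.00 - 3.75 = 10.25.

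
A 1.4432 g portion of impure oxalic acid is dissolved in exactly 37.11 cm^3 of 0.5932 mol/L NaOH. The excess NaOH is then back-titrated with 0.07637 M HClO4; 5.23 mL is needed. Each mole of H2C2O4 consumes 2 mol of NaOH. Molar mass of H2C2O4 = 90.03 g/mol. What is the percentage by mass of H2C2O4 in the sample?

67.4%

Total n(NaOH) added = 0.5932 x 0.03711 = 0.02201 mol.
n(HClO4) used = 0.07637 x 0.005230 = 0.0003994 mol, which equals the excess n(NaOH).
So n(NaOH) consumed by the sample = 0.02201 - 0.0003994 = 0.02161 mol.
n(H2C2O4) = 0.02161 / 2 = 0.01081 mol.
mass H2C2O4 = 0.01081 x 90.03 = 0.9730 g, so %H2C2O4 = 0.9730/1.4432 x 100 = 67.4%.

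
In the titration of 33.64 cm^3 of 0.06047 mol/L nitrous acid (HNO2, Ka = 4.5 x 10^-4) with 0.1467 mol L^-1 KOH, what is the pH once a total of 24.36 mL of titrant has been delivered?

n(acid) = 0.06047 x 0.03364 = 0.002034 mol; n(KOH) added = 0.1467 x 0.02436 = 0.003574 mol.
Base is in excess by 0.003574 - 0.002034 = 0.001539 mol in a total volume of 0.05800 L.
[OH^-] = 0.001539/0.05800 = 0.02654 M, so pOH = 1.58 and pH = 14.00 - 1.58 = 12.42.

12.42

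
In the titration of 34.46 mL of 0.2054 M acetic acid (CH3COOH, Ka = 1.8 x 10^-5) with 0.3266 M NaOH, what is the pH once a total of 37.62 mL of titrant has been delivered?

12.86

n(acid) = 0.2054 x 0.03446 = 0.007078 mol; n(NaOH) added = 0.3266 x 0.03762 = 0.01229 mol.
Base is in excess by 0.01229 - 0.007078 = 0.005209 mol in a total volume of 0.07208 L.
[OH^-] = 0.005209/0.07208 = 0.07226 M, so pOH = 1.14 and pH = 14.00 - 1.14 = 12.86.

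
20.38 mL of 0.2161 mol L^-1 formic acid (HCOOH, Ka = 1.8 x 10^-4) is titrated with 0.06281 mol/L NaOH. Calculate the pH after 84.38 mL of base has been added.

n(acid) = 0.2161 x 0.02038 = 0.004404 mol; n(NaOH) added = 0.06281 x 0.08438 = 0.005300 mol.
Base is in excess by 0.005300 - 0.004404 = 0.0008958 mol in a total volume of 0.1048 L.
[OH^-] = 0.0008958/0.1048 = 0.008551 M, so pOH = 2.07 and pH = 14.00 - 2.07 = 11.93.

11.93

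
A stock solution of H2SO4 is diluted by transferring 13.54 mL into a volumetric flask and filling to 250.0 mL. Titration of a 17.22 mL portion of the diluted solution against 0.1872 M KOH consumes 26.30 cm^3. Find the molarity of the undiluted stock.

n(KOH) = 0.1872 x 0.02630 = 0.004923 mol.
n(H2SO4) in the aliquot = 0.004923 x 1/2 = 0.002462 mol.
[diluted H2SO4] = 0.002462 / 0.01722 = 0.1430 M.
Dilution factor = 250.0/13.54 = 18.46, so [stock] = 0.1430 x 18.46 = 2.64 M.

2.64 M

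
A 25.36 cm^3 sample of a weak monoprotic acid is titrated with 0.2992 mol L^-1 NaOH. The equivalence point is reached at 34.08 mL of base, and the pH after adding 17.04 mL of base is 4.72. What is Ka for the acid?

17.04 mL is half of the equivalence volume, so this is the half-equivalence point where [HA] = [A^-].
At half-equivalence pH = pKa, so pKa = 4.72.
Ka = 10^(-4.72) = 1.9 x 10^-5.

1.9 x 10^-5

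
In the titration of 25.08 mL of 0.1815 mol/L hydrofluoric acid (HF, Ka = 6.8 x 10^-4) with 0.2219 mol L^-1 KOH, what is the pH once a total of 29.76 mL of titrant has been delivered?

12.57

n(acid) = 0.1815 x 0.02508 = 0.004552 mol; n(KOH) added = 0.2219 x 0.02976 = 0.006604 mol.
Base is in excess by 0.006604 - 0.004552 = 0.002052 mol in a total volume of 0.05484 L.
[OH^-] = 0.002052/0.05484 = 0.03741 M, so pOH = 1.43 and pH = 14.00 - 1.43 = 12.57.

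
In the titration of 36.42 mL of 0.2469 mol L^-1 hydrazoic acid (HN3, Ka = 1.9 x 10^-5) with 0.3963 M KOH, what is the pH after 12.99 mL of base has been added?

4.85

Initial n(HN3) = 0.2469 x 0.03642 = 0.008992 mol.
n(KOH) added = 0.3963 x 0.01299 = 0.005148 mol, converting that many moles of HN3 to N3-.
Remaining n(HN3) = 0.003844 mol; n(N3-) = 0.005148 mol.
By Henderson-Hasselbalch, pH = pKa + log([A^-]/[HA]) = 4.72 + log(0.005148/0.003844) = 4.72 + (+0.13) = 4.85.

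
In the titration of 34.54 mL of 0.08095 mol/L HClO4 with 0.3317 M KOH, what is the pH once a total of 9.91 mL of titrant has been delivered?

n(acid) = 0.08095 x 0.03454 = 0.002796 mol; n(KOH) added = 0.3317 x 0.009910 = 0.003287 mol.
Base is in excess by 0.003287 - 0.002796 = 0.0004911 mol in a total volume of 0.04445 L.
[OH^-] = 0.0004911/0.04445 = 0.01105 M, so pOH = 1.96 and pH = 14.00 - 1.96 = 12.04.

12.04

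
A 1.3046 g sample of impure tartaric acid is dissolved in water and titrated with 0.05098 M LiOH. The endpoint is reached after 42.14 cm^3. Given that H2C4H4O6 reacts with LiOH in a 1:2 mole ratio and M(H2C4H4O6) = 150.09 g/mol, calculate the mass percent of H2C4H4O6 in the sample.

12.4%

n(LiOH) = 0.05098 x 0.04214 = 0.002148 mol.
n(H2C4H4O6) = 0.002148 / 2 = 0.001074 mol.
mass of H2C4H4O6 = 0.001074 x 150.09 = 0.1612 g.
% purity = 0.1612 / 1.3046 x 100 = 12.4%.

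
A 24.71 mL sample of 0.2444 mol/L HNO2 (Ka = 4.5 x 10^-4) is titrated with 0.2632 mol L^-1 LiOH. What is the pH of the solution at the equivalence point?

n(HNO2) = 0.2444 x 0.02471 = 0.006039 mol; V(LiOH) at equivalence = 0.006039/0.2632 = 0.02295 L.
At equivalence all the acid is converted to NO2-; total volume = 0.02471 + 0.02295 = 0.04766 L, so [NO2-] = 0.006039/0.04766 = 0.1267 M.
Kb = Kw/Ka = 1.0e-14 / 4.5 x 10^-4 = 2.22e-11.
[OH^-] = sqrt(Kb x [NO2-]) = sqrt(2.22e-11 x 0.1267) = 1.68e-6 M.
pOH = 5.78, so pH = 14.00 - 5.78 = 8.22.

8.22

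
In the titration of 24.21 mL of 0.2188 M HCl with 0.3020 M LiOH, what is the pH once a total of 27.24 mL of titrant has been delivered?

12.76

n(acid) = 0.2188 x 0.02421 = 0.005297 mol; n(LiOH) added = 0.3020 x 0.02724 = 0.008226 mol.
Base is in excess by 0.008226 - 0.005297 = 0.002929 mol in a total volume of 0.05145 L.
[OH^-] = 0.002929/0.05145 = 0.05694 M, so pOH = 1.24 and pH = 14.00 - 1.24 = 12.76.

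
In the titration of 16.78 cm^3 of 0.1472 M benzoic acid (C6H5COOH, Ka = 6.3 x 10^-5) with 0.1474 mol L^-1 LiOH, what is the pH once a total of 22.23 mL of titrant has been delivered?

12.32

n(acid) = 0.1472 x 0.01678 = 0.002470 mol; n(LiOH) added = 0.1474 x 0.02223 = 0.003277 mol.
Base is in excess by 0.003277 - 0.002470 = 0.0008067 mol in a total volume of 0.03901 L.
[OH^-] = 0.0008067/0.03901 = 0.02068 M, so pOH = 1.68 and pH = 14.00 - 1.68 = 12.32.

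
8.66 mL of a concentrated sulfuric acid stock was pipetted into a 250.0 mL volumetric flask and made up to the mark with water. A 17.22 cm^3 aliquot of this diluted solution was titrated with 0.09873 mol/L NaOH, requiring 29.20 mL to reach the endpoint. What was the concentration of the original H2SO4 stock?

n(NaOH) = 0.09873 x 0.02920 = 0.002883 mol.
n(H2SO4) in the aliquot = 0.002883 x 1/2 = 0.001441 mol.
[diluted H2SO4] = 0.001441 / 0.01722 = 0.08371 M.
Dilution factor = 250.0/8.660 = 28.87, so [stock] = 0.08371 x 28.87 = 2.42 M.

2.42 M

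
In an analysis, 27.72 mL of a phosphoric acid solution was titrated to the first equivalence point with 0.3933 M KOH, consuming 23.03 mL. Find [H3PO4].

0.327 M

n(KOH) = 0.3933 x 0.02303 = 0.009058 mol.
At the first equivalence point, 1 mol OH^- react per mol H3PO4, so n(H3PO4) = 0.009058 / 1 = 0.009058 mol.
[H3PO4] = 0.009058 / 0.02772 L = 0.327 M.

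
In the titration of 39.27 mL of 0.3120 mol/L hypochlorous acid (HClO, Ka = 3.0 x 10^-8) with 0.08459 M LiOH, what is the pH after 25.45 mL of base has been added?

Initial n(HClO) = 0.3120 x 0.03927 = 0.01225 mol.
n(LiOH) added = 0.08459 x 0.02545 = 0.002153 mol, converting that many moles of HClO to ClO-.
Remaining n(HClO) = 0.01010 mol; n(ClO-) = 0.002153 mol.
By Henderson-Hasselbalch, pH = pKa + log([A^-]/[HA]) = 7.52 + log(0.002153/0.01010) = 7.52 + (-0.67) = 6.85.

6.85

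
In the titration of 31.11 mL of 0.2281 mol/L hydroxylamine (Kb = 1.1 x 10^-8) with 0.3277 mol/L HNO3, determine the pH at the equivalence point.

n(NH2OH) = 0.2281 x 0.03111 = 0.007096 mol; V(HNO3) at equivalence = 0.007096/0.3277 = 0.02165 L.
At equivalence the base is fully converted to NH3OH+; total volume = 0.05276 L, so [NH3OH+] = 0.007096/0.05276 = 0.1345 M.
Ka(NH3OH+) = Kw/Kb = 1.0e-14 / 1.1 x 10^-8 = 9.09e-7.
[H^+] = sqrt(Ka x [NH3OH+]) = sqrt(9.09e-7 x 0.1345) = 0.000350 M.
pH = -log(0.000350) = 3.46.

3.46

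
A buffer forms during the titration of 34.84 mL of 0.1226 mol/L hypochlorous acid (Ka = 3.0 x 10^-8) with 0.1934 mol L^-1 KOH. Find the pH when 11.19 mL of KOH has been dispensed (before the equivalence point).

Initial n(HClO) = 0.1226 x 0.03484 = 0.004271 mol.
n(KOH) added = 0.1934 x 0.01119 = 0.002164 mol, converting that many moles of HClO to ClO-.
Remaining n(HClO) = 0.002107 mol; n(ClO-) = 0.002164 mol.
By Henderson-Hasselbalch, pH = pKa + log([A^-]/[HA]) = 7.52 + log(0.002164/0.002107) = 7.52 + (+0.01) = 7.53.

7.53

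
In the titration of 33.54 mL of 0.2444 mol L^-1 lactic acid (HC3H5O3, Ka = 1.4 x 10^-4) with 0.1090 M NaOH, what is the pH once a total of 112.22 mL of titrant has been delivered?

n(acid) = 0.2444 x 0.03354 = 0.008197 mol; n(NaOH) added = 0.1090 x 0.1122 = 0.01223 mol.
Base is in excess by 0.01223 - 0.008197 = 0.004035 mol in a total volume of 0.1458 L.
[OH^-] = 0.004035/0.1458 = 0.02768 M, so pOH = 1.56 and pH = 14.00 - 1.56 = 12.44.

12.44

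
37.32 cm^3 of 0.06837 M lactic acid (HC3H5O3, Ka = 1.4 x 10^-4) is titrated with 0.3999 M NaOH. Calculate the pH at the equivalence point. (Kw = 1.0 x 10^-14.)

8.31

n(HC3H5O3) = 0.06837 x 0.03732 = 0.002552 mol; V(NaOH) at equivalence = 0.002552/0.3999 = 0.006381 L.
At equivalence all the acid is converted to C3H5O3-; total volume = 0.03732 + 0.006381 = 0.04370 L, so [C3H5O3-] = 0.002552/0.04370 = 0.05839 M.
Kb = Kw/Ka = 1.0e-14 / 1.4 x 10^-4 = 7.14e-11.
[OH^-] = sqrt(Kb x [C3H5O3-]) = sqrt(7.14e-11 x 0.05839) = 2.04e-6 M.
pOH = 5.69, so pH = 14.00 - 5.69 = 8.31.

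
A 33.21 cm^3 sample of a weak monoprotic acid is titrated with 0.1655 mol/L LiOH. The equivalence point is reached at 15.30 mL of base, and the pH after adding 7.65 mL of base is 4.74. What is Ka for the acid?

1.8 x 10^-5

7.65 mL is half of the equivalence volume, so this is the half-equivalence point where [HA] = [A^-].
At half-equivalence pH = pKa, so pKa = 4.74.
Ka = 10^(-4.74) = 1.8 x 10^-5.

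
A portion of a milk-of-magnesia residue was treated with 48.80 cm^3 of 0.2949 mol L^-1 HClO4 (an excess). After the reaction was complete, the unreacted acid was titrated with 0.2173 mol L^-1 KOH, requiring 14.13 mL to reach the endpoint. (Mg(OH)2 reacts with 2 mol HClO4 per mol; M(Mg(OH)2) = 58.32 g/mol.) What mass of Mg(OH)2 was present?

Total n(HClO4) added = 0.2949 x 0.04880 = 0.01439 mol.
n(KOH) used = 0.2173 x 0.01413 = 0.003070 mol, which equals the excess n(HClO4).
So n(HClO4) consumed by the sample = 0.01439 - 0.003070 = 0.01132 mol.
n(Mg(OH)2) = 0.01132 / 2 = 0.005660 mol.
mass = 0.005660 mol x 58.32 g/mol = 0.330 g.

0.330 g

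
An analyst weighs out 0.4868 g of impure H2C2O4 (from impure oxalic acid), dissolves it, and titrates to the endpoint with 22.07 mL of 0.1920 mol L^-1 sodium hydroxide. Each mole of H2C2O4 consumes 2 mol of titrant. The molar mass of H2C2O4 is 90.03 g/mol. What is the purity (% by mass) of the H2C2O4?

n(NaOH) = 0.1920 x 0.02207 = 0.004237 mol.
n(H2C2O4) = 0.004237 / 2 = 0.002119 mol.
mass of H2C2O4 = 0.002119 x 90.03 = 0.1907 g.
% purity = 0.1907 / 0.4868 x 100 = 39.2%.

39.2%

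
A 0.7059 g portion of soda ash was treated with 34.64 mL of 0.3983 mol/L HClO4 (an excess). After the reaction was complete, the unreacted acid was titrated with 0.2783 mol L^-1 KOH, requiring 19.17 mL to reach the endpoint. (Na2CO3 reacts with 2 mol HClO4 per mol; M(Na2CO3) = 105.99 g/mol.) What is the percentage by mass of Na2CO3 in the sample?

63.5%

Total n(HClO4) added = 0.3983 x 0.03464 = 0.01380 mol.
n(KOH) used = 0.2783 x 0.01917 = 0.005335 mol, which equals the excess n(HClO4).
So n(HClO4) consumed by the sample = 0.01380 - 0.005335 = 0.008462 mol.
n(Na2CO3) = 0.008462 / 2 = 0.004231 mol.
mass Na2CO3 = 0.004231 x 105.99 = 0.4484 g, so %Na2CO3 = 0.4484/0.7059 x 100 = 63.5%.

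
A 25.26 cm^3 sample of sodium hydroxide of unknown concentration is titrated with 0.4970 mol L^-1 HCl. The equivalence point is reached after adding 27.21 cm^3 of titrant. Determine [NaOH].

0.535 M

n(HCl) delivered = 0.4970 x 0.02721 = 0.01352 mol.
For a 1:1 reaction, n(NaOH) = 0.01352 mol.
[NaOH] = 0.01352 mol / 0.02526 L = 0.535 M.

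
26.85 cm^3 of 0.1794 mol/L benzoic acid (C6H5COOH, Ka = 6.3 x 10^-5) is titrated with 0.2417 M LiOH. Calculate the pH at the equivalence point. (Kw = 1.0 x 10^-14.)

8.61

n(C6H5COOH) = 0.1794 x 0.02685 = 0.004817 mol; V(LiOH) at equivalence = 0.004817/0.2417 = 0.01993 L.
At equivalence all the acid is converted to C6H5COO-; total volume = 0.02685 + 0.01993 = 0.04678 L, so [C6H5COO-] = 0.004817/0.04678 = 0.1030 M.
Kb = Kw/Ka = 1.0e-14 / 6.3 x 10^-5 = 1.59e-10.
[OH^-] = sqrt(Kb x [C6H5COO-]) = sqrt(1.59e-10 x 0.1030) = 4.04e-6 M.
pOH = 5.39, so pH = 14.00 - 5.39 = 8.61.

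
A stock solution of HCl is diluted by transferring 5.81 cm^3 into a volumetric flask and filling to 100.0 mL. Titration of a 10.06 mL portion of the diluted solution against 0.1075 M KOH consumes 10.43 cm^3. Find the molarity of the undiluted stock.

n(KOH) = 0.1075 x 0.01043 = 0.001121 mol.
n(HCl) in the aliquot = 0.001121 mol.
[diluted HCl] = 0.001121 / 0.01006 = 0.1115 M.
Dilution factor = 100.0/5.810 = 17.21, so [stock] = 0.1115 x 17.21 = 1.92 M.

1.92 M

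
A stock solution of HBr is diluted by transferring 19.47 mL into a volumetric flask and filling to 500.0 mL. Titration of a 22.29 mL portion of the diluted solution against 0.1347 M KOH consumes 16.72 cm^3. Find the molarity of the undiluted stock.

2.59 M

n(KOH) = 0.1347 x 0.01672 = 0.002252 mol.
n(HBr) in the aliquot = 0.002252 mol.
[diluted HBr] = 0.002252 / 0.02229 = 0.1010 M.
Dilution factor = 500.0/19.47 = 25.68, so [stock] = 0.1010 x 25.68 = 2.59 M.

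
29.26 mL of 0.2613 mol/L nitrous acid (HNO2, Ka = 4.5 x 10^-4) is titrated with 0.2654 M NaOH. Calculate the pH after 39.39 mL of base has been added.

n(acid) = 0.2613 x 0.02926 = 0.007646 mol; n(NaOH) added = 0.2654 x 0.03939 = 0.01045 mol.
Base is in excess by 0.01045 - 0.007646 = 0.002808 mol in a total volume of 0.06865 L.
[OH^-] = 0.002808/0.06865 = 0.04091 M, so pOH = 1.39 and pH = 14.00 - 1.39 = 12.61.

12.61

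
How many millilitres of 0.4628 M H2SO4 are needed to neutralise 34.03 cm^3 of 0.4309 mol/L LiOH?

15.8 mL

n(LiOH) = 0.4309 mol/L x 0.03403 L = 0.01466 mol.
The neutralisation is 2 LiOH : 1 H2SO4, so n(H2SO4) = 0.01466 x 1/2 = 0.007332 mol.
V(H2SO4) = 0.007332 / 0.4628 = 0.01584 L = 15.8 mL.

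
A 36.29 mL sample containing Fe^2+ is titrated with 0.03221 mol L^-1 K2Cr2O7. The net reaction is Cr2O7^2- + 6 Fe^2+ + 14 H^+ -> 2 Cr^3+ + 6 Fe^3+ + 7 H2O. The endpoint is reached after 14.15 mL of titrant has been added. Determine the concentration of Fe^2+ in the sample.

n(K2Cr2O7) = 0.03221 x 0.01415 = 0.0004558 mol.
From the balanced equation, 1 mol K2Cr2O7 reacts with 6 mol Fe^2+, so n(Fe^2+) = 0.0004558 x 6/1 = 0.002735 mol.
[Fe^2+] = 0.002735 / 0.03629 L = 0.0754 M.

0.0754 M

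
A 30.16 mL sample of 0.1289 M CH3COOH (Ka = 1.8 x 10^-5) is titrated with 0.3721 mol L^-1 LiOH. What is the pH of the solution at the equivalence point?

n(CH3COOH) = 0.1289 x 0.03016 = 0.003888 mol; V(LiOH) at equivalence = 0.003888/0.3721 = 0.01045 L.
At equivalence all the acid is converted to CH3COO-; total volume = 0.03016 + 0.01045 = 0.04061 L, so [CH3COO-] = 0.003888/0.04061 = 0.09574 M.
Kb = Kw/Ka = 1.0e-14 / 1.8 x 10^-5 = 5.56e-10.
[OH^-] = sqrt(Kb x [CH3COO-]) = sqrt(5.56e-10 x 0.09574) = 7.29e-6 M.
pOH = 5.14, so pH = 14.00 - 5.14 = 8.86.

8.86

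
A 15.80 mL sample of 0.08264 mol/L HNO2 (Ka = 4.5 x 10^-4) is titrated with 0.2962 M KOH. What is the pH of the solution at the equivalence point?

n(HNO2) = 0.08264 x 0.01580 = 0.001306 mol; V(KOH) at equivalence = 0.001306/0.2962 = 0.004408 L.
At equivalence all the acid is converted to NO2-; total volume = 0.01580 + 0.004408 = 0.02021 L, so [NO2-] = 0.001306/0.02021 = 0.06461 M.
Kb = Kw/Ka = 1.0e-14 / 4.5 x 10^-4 = 2.22e-11.
[OH^-] = sqrt(Kb x [NO2-]) = sqrt(2.22e-11 x 0.06461) = 1.20e-6 M.
pOH = 5.92, so pH = 14.00 - 5.92 = 8.08.

8.08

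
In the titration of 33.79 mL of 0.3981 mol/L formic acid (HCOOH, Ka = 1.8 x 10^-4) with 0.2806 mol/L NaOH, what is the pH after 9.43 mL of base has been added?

3.13

Initial n(HCOOH) = 0.3981 x 0.03379 = 0.01345 mol.
n(NaOH) added = 0.2806 x 0.009430 = 0.002646 mol, converting that many moles of HCOOH to HCOO-.
Remaining n(HCOOH) = 0.01081 mol; n(HCOO-) = 0.002646 mol.
By Henderson-Hasselbalch, pH = pKa + log([A^-]/[HA]) = 3.74 + log(0.002646/0.01081) = 3.74 + (-0.61) = 3.13.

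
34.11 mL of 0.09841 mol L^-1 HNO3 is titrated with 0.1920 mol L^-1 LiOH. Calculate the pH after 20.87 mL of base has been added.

12.07

n(acid) = 0.09841 x 0.03411 = 0.003357 mol; n(LiOH) added = 0.1920 x 0.02087 = 0.004007 mol.
Base is in excess by 0.004007 - 0.003357 = 0.0006503 mol in a total volume of 0.05498 L.
[OH^-] = 0.0006503/0.05498 = 0.01183 M, so pOH = 1.93 and pH = 14.00 - 1.93 = 12.07.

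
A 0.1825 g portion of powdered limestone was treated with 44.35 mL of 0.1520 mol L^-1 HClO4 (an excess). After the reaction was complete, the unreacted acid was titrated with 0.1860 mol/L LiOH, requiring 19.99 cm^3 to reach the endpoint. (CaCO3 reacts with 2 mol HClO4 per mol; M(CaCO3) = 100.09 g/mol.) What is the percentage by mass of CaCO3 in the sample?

Total n(HClO4) added = 0.1520 x 0.04435 = 0.006741 mol.
n(LiOH) used = 0.1860 x 0.01999 = 0.003718 mol, which equals the excess n(HClO4).
So n(HClO4) consumed by the sample = 0.006741 - 0.003718 = 0.003023 mol.
n(CaCO3) = 0.003023 / 2 = 0.001512 mol.
mass CaCO3 = 0.001512 x 100.09 = 0.1513 g, so %CaCO3 = 0.1513/0.1825 x 100 = 82.9%.

82.9%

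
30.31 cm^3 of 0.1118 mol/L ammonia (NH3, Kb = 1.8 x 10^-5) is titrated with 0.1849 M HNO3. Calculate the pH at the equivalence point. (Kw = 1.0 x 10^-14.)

n(NH3) = 0.1118 x 0.03031 = 0.003389 mol; V(HNO3) at equivalence = 0.003389/0.1849 = 0.01833 L.
At equivalence the base is fully converted to NH4+; total volume = 0.04864 L, so [NH4+] = 0.003389/0.04864 = 0.06967 M.
Ka(NH4+) = Kw/Kb = 1.0e-14 / 1.8 x 10^-5 = 5.56e-10.
[H^+] = sqrt(Ka x [NH4+]) = sqrt(5.56e-10 x 0.06967) = 6.22e-6 M.
pH = -log(6.22e-6) = 5.21.

5.21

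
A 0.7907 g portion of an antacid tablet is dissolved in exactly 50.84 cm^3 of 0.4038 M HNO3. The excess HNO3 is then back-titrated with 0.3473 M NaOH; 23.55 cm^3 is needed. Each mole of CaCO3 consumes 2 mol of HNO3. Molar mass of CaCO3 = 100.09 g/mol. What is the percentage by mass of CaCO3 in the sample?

Total n(HNO3) added = 0.4038 x 0.05084 = 0.02053 mol.
n(NaOH) used = 0.3473 x 0.02355 = 0.008179 mol, which equals the excess n(HNO3).
So n(HNO3) consumed by the sample = 0.02053 - 0.008179 = 0.01235 mol.
n(CaCO3) = 0.01235 / 2 = 0.006175 mol.
mass CaCO3 = 0.006175 x 100.09 = 0.6181 g, so %CaCO3 = 0.6181/0.7907 x 100 = 78.2%.

78.2%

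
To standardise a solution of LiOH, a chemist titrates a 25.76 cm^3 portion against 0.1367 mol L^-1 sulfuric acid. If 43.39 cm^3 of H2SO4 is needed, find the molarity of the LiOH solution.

n(H2SO4) delivered = 0.1367 x 0.04339 = 0.005931 mol.
The reaction is 2 LiOH + 1 H2SO4, so n(LiOH) = 0.005931 x 2/1 = 0.01186 mol.
[LiOH] = 0.01186 mol / 0.02576 L = 0.461 M.

0.461 M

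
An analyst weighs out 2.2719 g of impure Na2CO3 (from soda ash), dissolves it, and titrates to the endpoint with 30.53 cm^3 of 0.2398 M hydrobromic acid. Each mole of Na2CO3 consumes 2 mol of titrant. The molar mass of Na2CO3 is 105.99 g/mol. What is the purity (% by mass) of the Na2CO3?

n(HBr) = 0.2398 x 0.03053 = 0.007321 mol.
n(Na2CO3) = 0.007321 / 2 = 0.003661 mol.
mass of Na2CO3 = 0.003661 x 105.99 = 0.3880 g.
% purity = 0.3880 / 2.2719 x 100 = 17.1%.

17.1%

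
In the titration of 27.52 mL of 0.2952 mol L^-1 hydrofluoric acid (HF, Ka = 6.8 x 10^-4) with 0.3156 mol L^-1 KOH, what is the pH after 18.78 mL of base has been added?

Initial n(HF) = 0.2952 x 0.02752 = 0.008124 mol.
n(KOH) added = 0.3156 x 0.01878 = 0.005927 mol, converting that many moles of HF to F-.
Remaining n(HF) = 0.002197 mol; n(F-) = 0.005927 mol.
By Henderson-Hasselbalch, pH = pKa + log([A^-]/[HA]) = 3.17 + log(0.005927/0.002197) = 3.17 + (+0.43) = 3.60.

3.60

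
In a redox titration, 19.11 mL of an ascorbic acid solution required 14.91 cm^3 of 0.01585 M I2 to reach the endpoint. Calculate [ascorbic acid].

0.0124 M

n(I2) = 0.01585 x 0.01491 = 0.0002363 mol.
From the balanced equation, 1 mol I2 reacts with 1 mol ascorbic acid, so n(ascorbic acid) = 0.0002363 x 1/1 = 0.0002363 mol.
[ascorbic acid] = 0.0002363 / 0.01911 L = 0.0124 M.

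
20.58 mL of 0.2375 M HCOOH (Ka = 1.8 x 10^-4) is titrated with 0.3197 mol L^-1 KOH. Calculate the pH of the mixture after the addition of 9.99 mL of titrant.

Initial n(HCOOH) = 0.2375 x 0.02058 = 0.004888 mol.
n(KOH) added = 0.3197 x 0.009990 = 0.003194 mol, converting that many moles of HCOOH to HCOO-.
Remaining n(HCOOH) = 0.001694 mol; n(HCOO-) = 0.003194 mol.
By Henderson-Hasselbalch, pH = pKa + log([A^-]/[HA]) = 3.74 + log(0.003194/0.001694) = 3.74 + (+0.28) = 4.02.

4.02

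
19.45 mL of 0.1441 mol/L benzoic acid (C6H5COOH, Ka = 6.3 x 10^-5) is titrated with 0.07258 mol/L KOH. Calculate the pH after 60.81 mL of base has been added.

12.30

n(acid) = 0.1441 x 0.01945 = 0.002803 mol; n(KOH) added = 0.07258 x 0.06081 = 0.004414 mol.
Base is in excess by 0.004414 - 0.002803 = 0.001611 mol in a total volume of 0.08026 L.
[OH^-] = 0.001611/0.08026 = 0.02007 M, so pOH = 1.70 and pH = 14.00 - 1.70 = 12.30.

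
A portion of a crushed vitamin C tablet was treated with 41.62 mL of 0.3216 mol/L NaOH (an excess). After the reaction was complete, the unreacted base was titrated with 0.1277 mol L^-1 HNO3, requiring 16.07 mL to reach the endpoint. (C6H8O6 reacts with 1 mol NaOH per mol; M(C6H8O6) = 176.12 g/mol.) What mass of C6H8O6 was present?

2.00 g

Total n(NaOH) added = 0.3216 x 0.04162 = 0.01338 mol.
n(HNO3) used = 0.1277 x 0.01607 = 0.002052 mol, which equals the excess n(NaOH).
So n(NaOH) consumed by the sample = 0.01338 - 0.002052 = 0.01133 mol.
n(C6H8O6) = 0.01133 / 1 = 0.01133 mol.
mass = 0.01133 mol x 176.12 g/mol = 2.00 g.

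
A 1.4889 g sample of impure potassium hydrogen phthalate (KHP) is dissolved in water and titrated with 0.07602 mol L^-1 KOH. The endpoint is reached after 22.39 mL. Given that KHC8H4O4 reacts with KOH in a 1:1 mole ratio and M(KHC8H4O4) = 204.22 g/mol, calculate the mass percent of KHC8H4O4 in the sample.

n(KOH) = 0.07602 x 0.02239 = 0.001702 mol.
n(KHC8H4O4) = 0.001702 / 1 = 0.001702 mol.
mass of KHC8H4O4 = 0.001702 x 204.22 = 0.3476 g.
% purity = 0.3476 / 1.4889 x 100 = 23.3%.

23.3%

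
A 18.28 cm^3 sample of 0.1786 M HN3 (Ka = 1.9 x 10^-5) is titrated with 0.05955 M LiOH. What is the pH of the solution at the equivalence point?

8.69

n(HN3) = 0.1786 x 0.01828 = 0.003265 mol; V(LiOH) at equivalence = 0.003265/0.05955 = 0.05482 L.
At equivalence all the acid is converted to N3-; total volume = 0.01828 + 0.05482 = 0.07310 L, so [N3-] = 0.003265/0.07310 = 0.04466 M.
Kb = Kw/Ka = 1.0e-14 / 1.9 x 10^-5 = 5.26e-10.
[OH^-] = sqrt(Kb x [N3-]) = sqrt(5.26e-10 x 0.04466) = 4.85e-6 M.
pOH = 5.31, so pH = 14.00 - 5.31 = 8.69.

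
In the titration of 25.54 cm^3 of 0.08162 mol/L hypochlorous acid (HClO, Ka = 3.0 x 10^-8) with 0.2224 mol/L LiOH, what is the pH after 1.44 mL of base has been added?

Initial n(HClO) = 0.08162 x 0.02554 = 0.002085 mol.
n(LiOH) added = 0.2224 x 0.001440 = 0.0003203 mol, converting that many moles of HClO to ClO-.
Remaining n(HClO) = 0.001764 mol; n(ClO-) = 0.0003203 mol.
By Henderson-Hasselbalch, pH = pKa + log([A^-]/[HA]) = 7.52 + log(0.0003203/0.001764) = 7.52 + (-0.74) = 6.78.

6.78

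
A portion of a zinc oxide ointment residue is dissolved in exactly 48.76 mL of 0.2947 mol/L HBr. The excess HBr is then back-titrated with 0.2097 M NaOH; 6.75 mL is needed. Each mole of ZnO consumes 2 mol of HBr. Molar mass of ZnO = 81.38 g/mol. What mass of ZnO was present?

Total n(HBr) added = 0.2947 x 0.04876 = 0.01437 mol.
n(NaOH) used = 0.2097 x 0.006750 = 0.001415 mol, which equals the excess n(HBr).
So n(HBr) consumed by the sample = 0.01437 - 0.001415 = 0.01295 mol.
n(ZnO) = 0.01295 / 2 = 0.006477 mol.
mass = 0.006477 mol x 81.38 g/mol = 0.527 g.

0.527 g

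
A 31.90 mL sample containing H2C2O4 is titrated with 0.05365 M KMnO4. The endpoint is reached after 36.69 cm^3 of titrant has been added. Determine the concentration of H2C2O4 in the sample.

n(KMnO4) = 0.05365 x 0.03669 = 0.001968 mol.
From the balanced equation, 2 mol KMnO4 reacts with 5 mol H2C2O4, so n(H2C2O4) = 0.001968 x 5/2 = 0.004921 mol.
[H2C2O4] = 0.004921 / 0.03190 L = 0.154 M.

0.154 M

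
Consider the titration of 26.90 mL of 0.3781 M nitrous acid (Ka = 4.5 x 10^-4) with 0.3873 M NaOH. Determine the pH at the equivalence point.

8.31

n(HNO2) = 0.3781 x 0.02690 = 0.01017 mol; V(NaOH) at equivalence = 0.01017/0.3873 = 0.02626 L.
At equivalence all the acid is converted to NO2-; total volume = 0.02690 + 0.02626 = 0.05316 L, so [NO2-] = 0.01017/0.05316 = 0.1913 M.
Kb = Kw/Ka = 1.0e-14 / 4.5 x 10^-4 = 2.22e-11.
[OH^-] = sqrt(Kb x [NO2-]) = sqrt(2.22e-11 x 0.1913) = 2.06e-6 M.
pOH = 5.69, so pH = 14.00 - 5.69 = 8.31.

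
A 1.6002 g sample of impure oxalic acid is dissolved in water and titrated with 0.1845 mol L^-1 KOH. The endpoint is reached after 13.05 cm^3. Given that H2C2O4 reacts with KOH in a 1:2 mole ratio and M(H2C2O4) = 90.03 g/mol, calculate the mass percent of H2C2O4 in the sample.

6.77%

n(KOH) = 0.1845 x 0.01305 = 0.002408 mol.
n(H2C2O4) = 0.002408 / 2 = 0.001204 mol.
mass of H2C2O4 = 0.001204 x 90.03 = 0.1084 g.
% purity = 0.1084 / 1.6002 x 100 = 6.77%.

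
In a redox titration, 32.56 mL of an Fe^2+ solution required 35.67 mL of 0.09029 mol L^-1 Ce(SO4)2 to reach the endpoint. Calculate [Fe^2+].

n(Ce(SO4)2) = 0.09029 x 0.03567 = 0.003221 mol.
From the balanced equation, 1 mol Ce(SO4)2 reacts with 1 mol Fe^2+, so n(Fe^2+) = 0.003221 x 1/1 = 0.003221 mol.
[Fe^2+] = 0.003221 / 0.03256 L = 0.0989 M.

0.0989 M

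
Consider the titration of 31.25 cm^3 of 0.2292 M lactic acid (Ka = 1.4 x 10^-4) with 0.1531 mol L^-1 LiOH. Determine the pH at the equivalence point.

n(HC3H5O3) = 0.2292 x 0.03125 = 0.007162 mol; V(LiOH) at equivalence = 0.007162/0.1531 = 0.04678 L.
At equivalence all the acid is converted to C3H5O3-; total volume = 0.03125 + 0.04678 = 0.07803 L, so [C3H5O3-] = 0.007162/0.07803 = 0.09179 M.
Kb = Kw/Ka = 1.0e-14 / 1.4 x 10^-4 = 7.14e-11.
[OH^-] = sqrt(Kb x [C3H5O3-]) = sqrt(7.14e-11 x 0.09179) = 2.56e-6 M.
pOH = 5.59, so pH = 14.00 - 5.59 = 8.41.

8.41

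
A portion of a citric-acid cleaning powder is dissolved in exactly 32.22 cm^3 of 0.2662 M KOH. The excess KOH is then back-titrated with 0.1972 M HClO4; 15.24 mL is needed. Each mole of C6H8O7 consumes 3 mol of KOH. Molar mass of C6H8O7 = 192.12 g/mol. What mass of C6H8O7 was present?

0.357 g

Total n(KOH) added = 0.2662 x 0.03222 = 0.008577 mol.
n(HClO4) used = 0.1972 x 0.01524 = 0.003005 mol, which equals the excess n(KOH).
So n(KOH) consumed by the sample = 0.008577 - 0.003005 = 0.005572 mol.
n(C6H8O7) = 0.005572 / 3 = 0.001857 mol.
mass = 0.001857 mol x 192.12 g/mol = 0.357 g.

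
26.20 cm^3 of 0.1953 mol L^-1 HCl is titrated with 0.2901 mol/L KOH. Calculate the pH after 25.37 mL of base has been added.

12.64

n(acid) = 0.1953 x 0.02620 = 0.005117 mol; n(KOH) added = 0.2901 x 0.02537 = 0.007360 mol.
Base is in excess by 0.007360 - 0.005117 = 0.002243 mol in a total volume of 0.05157 L.
[OH^-] = 0.002243/0.05157 = 0.04349 M, so pOH = 1.36 and pH = 14.00 - 1.36 = 12.64.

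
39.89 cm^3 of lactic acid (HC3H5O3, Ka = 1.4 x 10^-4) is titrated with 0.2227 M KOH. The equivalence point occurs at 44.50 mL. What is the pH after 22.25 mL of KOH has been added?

3.85

22.25 mL is exactly half the equivalence volume (44.50/2), i.e. the half-equivalence point.
There, n(HA) = n(A^-), so pH = pKa = -log(1.4 x 10^-4) = 3.85.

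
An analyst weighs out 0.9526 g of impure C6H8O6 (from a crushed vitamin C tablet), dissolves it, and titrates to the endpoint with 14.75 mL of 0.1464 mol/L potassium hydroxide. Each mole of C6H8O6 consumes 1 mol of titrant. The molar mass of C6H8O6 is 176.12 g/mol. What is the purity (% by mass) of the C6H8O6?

n(KOH) = 0.1464 x 0.01475 = 0.002159 mol.
n(C6H8O6) = 0.002159 / 1 = 0.002159 mol.
mass of C6H8O6 = 0.002159 x 176.12 = 0.3803 g.
% purity = 0.3803 / 0.9526 x 100 = 39.9%.

39.9%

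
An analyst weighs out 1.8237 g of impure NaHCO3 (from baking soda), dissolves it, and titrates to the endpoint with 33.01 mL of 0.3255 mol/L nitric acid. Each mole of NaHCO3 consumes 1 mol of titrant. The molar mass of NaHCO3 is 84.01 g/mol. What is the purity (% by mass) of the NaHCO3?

n(HNO3) = 0.3255 x 0.03301 = 0.01074 mol.
n(NaHCO3) = 0.01074 / 1 = 0.01074 mol.
mass of NaHCO3 = 0.01074 x 84.01 = 0.9027 g.
% purity = 0.9027 / 1.8237 x 100 = 49.5%.

49.5%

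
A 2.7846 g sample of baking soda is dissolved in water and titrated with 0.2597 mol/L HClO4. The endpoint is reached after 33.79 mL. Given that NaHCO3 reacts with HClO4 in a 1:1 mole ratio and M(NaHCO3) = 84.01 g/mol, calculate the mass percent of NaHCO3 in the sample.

26.5%

n(HClO4) = 0.2597 x 0.03379 = 0.008775 mol.
n(NaHCO3) = 0.008775 / 1 = 0.008775 mol.
mass of NaHCO3 = 0.008775 x 84.01 = 0.7372 g.
% purity = 0.7372 / 2.7846 x 100 = 26.5%.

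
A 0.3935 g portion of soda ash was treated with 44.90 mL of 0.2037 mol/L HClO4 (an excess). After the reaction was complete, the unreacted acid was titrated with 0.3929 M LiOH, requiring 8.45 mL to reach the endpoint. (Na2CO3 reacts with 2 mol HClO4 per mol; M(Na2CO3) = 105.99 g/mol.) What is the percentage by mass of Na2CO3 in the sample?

78.5%

Total n(HClO4) added = 0.2037 x 0.04490 = 0.009146 mol.
n(LiOH) used = 0.3929 x 0.008450 = 0.003320 mol, which equals the excess n(HClO4).
So n(HClO4) consumed by the sample = 0.009146 - 0.003320 = 0.005826 mol.
n(Na2CO3) = 0.005826 / 2 = 0.002913 mol.
mass Na2CO3 = 0.002913 x 105.99 = 0.3088 g, so %Na2CO3 = 0.3088/0.3935 x 100 = 78.5%.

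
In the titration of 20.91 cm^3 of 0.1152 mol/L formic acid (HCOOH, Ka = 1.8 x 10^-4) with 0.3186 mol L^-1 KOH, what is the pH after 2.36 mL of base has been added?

Initial n(HCOOH) = 0.1152 x 0.02091 = 0.002409 mol.
n(KOH) added = 0.3186 x 0.002360 = 0.0007519 mol, converting that many moles of HCOOH to HCOO-.
Remaining n(HCOOH) = 0.001657 mol; n(HCOO-) = 0.0007519 mol.
By Henderson-Hasselbalch, pH = pKa + log([A^-]/[HA]) = 3.74 + log(0.0007519/0.001657) = 3.74 + (-0.34) = 3.40.

3.40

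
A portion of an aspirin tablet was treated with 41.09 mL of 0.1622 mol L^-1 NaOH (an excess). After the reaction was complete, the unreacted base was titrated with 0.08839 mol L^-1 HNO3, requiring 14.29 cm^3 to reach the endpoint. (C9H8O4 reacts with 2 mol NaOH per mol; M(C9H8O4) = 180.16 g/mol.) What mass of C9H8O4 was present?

Total n(NaOH) added = 0.1622 x 0.04109 = 0.006665 mol.
n(HNO3) used = 0.08839 x 0.01429 = 0.001263 mol, which equals the excess n(NaOH).
So n(NaOH) consumed by the sample = 0.006665 - 0.001263 = 0.005402 mol.
n(C9H8O4) = 0.005402 / 2 = 0.002701 mol.
mass = 0.002701 mol x 180.16 g/mol = 0.487 g.

0.487 g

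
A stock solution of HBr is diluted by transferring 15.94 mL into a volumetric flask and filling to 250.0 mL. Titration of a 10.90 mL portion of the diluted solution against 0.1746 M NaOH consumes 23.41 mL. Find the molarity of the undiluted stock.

n(NaOH) = 0.1746 x 0.02341 = 0.004087 mol.
n(HBr) in the aliquot = 0.004087 mol.
[diluted HBr] = 0.004087 / 0.01090 = 0.3750 M.
Dilution factor = 250.0/15.94 = 15.68, so [stock] = 0.3750 x 15.68 = 5.88 M.

5.88 M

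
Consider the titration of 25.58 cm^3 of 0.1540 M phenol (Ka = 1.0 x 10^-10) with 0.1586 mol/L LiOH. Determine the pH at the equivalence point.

11.45

n(C6H5OH) = 0.1540 x 0.02558 = 0.003939 mol; V(LiOH) at equivalence = 0.003939/0.1586 = 0.02484 L.
At equivalence all the acid is converted to C6H5O-; total volume = 0.02558 + 0.02484 = 0.05042 L, so [C6H5O-] = 0.003939/0.05042 = 0.07813 M.
Kb = Kw/Ka = 1.0e-14 / 1.0 x 10^-10 = 0.000100.
[OH^-] = sqrt(Kb x [C6H5O-]) = sqrt(0.000100 x 0.07813) = 0.00280 M.
pOH = 2.55, so pH = 14.00 - 2.55 = 11.45.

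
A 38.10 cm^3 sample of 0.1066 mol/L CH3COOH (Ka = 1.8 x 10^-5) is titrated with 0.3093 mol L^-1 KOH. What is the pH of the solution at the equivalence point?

n(CH3COOH) = 0.1066 x 0.03810 = 0.004061 mol; V(KOH) at equivalence = 0.004061/0.3093 = 0.01313 L.
At equivalence all the acid is converted to CH3COO-; total volume = 0.03810 + 0.01313 = 0.05123 L, so [CH3COO-] = 0.004061/0.05123 = 0.07928 M.
Kb = Kw/Ka = 1.0e-14 / 1.8 x 10^-5 = 5.56e-10.
[OH^-] = sqrt(Kb x [CH3COO-]) = sqrt(5.56e-10 x 0.07928) = 6.64e-6 M.
pOH = 5.18, so pH = 14.00 - 5.18 = 8.82.

8.82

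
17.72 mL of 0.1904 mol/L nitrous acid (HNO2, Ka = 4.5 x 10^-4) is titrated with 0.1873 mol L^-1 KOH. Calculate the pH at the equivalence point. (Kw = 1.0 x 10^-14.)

8.16

n(HNO2) = 0.1904 x 0.01772 = 0.003374 mol; V(KOH) at equivalence = 0.003374/0.1873 = 0.01801 L.
At equivalence all the acid is converted to NO2-; total volume = 0.01772 + 0.01801 = 0.03573 L, so [NO2-] = 0.003374/0.03573 = 0.09442 M.
Kb = Kw/Ka = 1.0e-14 / 4.5 x 10^-4 = 2.22e-11.
[OH^-] = sqrt(Kb x [NO2-]) = sqrt(2.22e-11 x 0.09442) = 1.45e-6 M.
pOH = 5.84, so pH = 14.00 - 5.84 = 8.16.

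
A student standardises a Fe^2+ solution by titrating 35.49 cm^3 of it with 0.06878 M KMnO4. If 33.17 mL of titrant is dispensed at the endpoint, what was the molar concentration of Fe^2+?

n(KMnO4) = 0.06878 x 0.03317 = 0.002281 mol.
From the balanced equation, 1 mol KMnO4 reacts with 5 mol Fe^2+, so n(Fe^2+) = 0.002281 x 5/1 = 0.01141 mol.
[Fe^2+] = 0.01141 / 0.03549 L = 0.321 M.

0.321 M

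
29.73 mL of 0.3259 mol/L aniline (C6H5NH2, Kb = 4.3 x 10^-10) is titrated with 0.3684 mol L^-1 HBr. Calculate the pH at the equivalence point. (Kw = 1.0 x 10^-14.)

n(C6H5NH2) = 0.3259 x 0.02973 = 0.009689 mol; V(HBr) at equivalence = 0.009689/0.3684 = 0.02630 L.
At equivalence the base is fully converted to C6H5NH3+; total volume = 0.05603 L, so [C6H5NH3+] = 0.009689/0.05603 = 0.1729 M.
Ka(C6H5NH3+) = Kw/Kb = 1.0e-14 / 4.3 x 10^-10 = 2.33e-5.
[H^+] = sqrt(Ka x [C6H5NH3+]) = sqrt(2.33e-5 x 0.1729) = 0.00201 M.
pH = -log(0.00201) = 2.70.

2.70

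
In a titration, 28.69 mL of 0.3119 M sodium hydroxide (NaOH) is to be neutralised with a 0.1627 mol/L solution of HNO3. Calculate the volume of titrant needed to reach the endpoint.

55.0 mL

n(NaOH) = 0.3119 mol/L x 0.02869 L = 0.008948 mol.
At equivalence n(HNO3) = n(NaOH) = 0.008948 mol.
V(HNO3) = 0.008948 / 0.1627 = 0.05500 L = 55.0 mL.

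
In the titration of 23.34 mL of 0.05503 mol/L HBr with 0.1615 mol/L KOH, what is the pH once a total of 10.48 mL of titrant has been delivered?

n(acid) = 0.05503 x 0.02334 = 0.001284 mol; n(KOH) added = 0.1615 x 0.01048 = 0.001693 mol.
Base is in excess by 0.001693 - 0.001284 = 0.0004081 mol in a total volume of 0.03382 L.
[OH^-] = 0.0004081/0.03382 = 0.01207 M, so pOH = 1.92 and pH = 14.00 - 1.92 = 12.08.

12.08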